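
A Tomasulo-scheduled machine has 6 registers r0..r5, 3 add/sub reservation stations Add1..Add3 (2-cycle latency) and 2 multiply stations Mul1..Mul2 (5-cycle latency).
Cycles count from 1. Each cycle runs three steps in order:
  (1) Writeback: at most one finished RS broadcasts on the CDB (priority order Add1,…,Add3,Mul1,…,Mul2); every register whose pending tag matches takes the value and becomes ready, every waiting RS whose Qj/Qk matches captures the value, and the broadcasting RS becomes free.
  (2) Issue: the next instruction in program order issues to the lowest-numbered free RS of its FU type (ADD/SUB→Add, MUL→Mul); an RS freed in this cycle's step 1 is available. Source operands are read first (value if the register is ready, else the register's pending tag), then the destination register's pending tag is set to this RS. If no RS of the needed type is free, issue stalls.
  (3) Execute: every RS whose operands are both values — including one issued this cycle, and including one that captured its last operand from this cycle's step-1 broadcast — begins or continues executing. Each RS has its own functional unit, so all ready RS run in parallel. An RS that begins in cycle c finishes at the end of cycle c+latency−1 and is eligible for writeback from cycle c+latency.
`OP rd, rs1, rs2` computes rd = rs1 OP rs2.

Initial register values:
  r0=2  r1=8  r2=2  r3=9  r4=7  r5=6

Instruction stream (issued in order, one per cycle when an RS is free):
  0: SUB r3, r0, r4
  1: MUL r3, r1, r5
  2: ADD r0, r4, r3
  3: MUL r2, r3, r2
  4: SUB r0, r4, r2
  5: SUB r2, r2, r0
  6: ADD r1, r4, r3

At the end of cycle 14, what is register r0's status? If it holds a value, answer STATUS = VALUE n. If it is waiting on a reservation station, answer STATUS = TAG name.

cycle 1: issue SUB r3<-Add1 // r0:2,r1:8,r2:2,r3:Add1,r4:7,r5:6
cycle 2: issue MUL r3<-Mul1 // r0:2,r1:8,r2:2,r3:Mul1,r4:7,r5:6
cycle 3: CDB Add1=-5; issue ADD r0<-Add1 // r0:Add1,r1:8,r2:2,r3:Mul1,r4:7,r5:6
cycle 4: issue MUL r2<-Mul2 // r0:Add1,r1:8,r2:Mul2,r3:Mul1,r4:7,r5:6
cycle 5: issue SUB r0<-Add2 // r0:Add2,r1:8,r2:Mul2,r3:Mul1,r4:7,r5:6
cycle 6: issue SUB r2<-Add3 // r0:Add2,r1:8,r2:Add3,r3:Mul1,r4:7,r5:6
cycle 7: CDB Mul1=48; stall // r0:Add2,r1:8,r2:Add3,r3:48,r4:7,r5:6
cycle 8: stall // r0:Add2,r1:8,r2:Add3,r3:48,r4:7,r5:6
cycle 9: CDB Add1=55; issue ADD r1<-Add1 // r0:Add2,r1:Add1,r2:Add3,r3:48,r4:7,r5:6
cycle 10: - // r0:Add2,r1:Add1,r2:Add3,r3:48,r4:7,r5:6
cycle 11: CDB Add1=55 // r0:Add2,r1:55,r2:Add3,r3:48,r4:7,r5:6
cycle 12: CDB Mul2=96 // r0:Add2,r1:55,r2:Add3,r3:48,r4:7,r5:6
cycle 13: - // r0:Add2,r1:55,r2:Add3,r3:48,r4:7,r5:6
cycle 14: CDB Add2=-89 // r0:-89,r1:55,r2:Add3,r3:48,r4:7,r5:6

STATUS = VALUE -89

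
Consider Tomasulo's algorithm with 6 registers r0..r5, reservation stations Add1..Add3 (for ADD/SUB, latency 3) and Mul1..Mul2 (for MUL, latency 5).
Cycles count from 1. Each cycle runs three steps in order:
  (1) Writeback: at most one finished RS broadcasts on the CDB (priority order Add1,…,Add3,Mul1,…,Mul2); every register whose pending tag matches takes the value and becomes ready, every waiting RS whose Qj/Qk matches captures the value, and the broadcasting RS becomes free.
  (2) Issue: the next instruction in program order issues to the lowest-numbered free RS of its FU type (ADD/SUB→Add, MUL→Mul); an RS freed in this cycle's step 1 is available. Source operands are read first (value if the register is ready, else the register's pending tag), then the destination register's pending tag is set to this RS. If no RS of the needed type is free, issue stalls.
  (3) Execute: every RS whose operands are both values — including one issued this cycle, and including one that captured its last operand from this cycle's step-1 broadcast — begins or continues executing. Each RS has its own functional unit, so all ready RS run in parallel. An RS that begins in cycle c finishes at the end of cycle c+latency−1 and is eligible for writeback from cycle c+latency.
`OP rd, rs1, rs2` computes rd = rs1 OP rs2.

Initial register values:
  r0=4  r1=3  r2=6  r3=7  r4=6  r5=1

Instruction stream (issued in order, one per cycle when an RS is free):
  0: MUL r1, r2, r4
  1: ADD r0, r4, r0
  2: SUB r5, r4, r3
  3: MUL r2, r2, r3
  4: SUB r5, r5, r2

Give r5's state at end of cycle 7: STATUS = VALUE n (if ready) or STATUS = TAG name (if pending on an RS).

  c1: issue MUL r1<-Mul1  regs: r0:4,r1:Mul1,r2:6,r3:7,r4:6,r5:1
  c2: issue ADD r0<-Add1  regs: r0:Add1,r1:Mul1,r2:6,r3:7,r4:6,r5:1
  c3: issue SUB r5<-Add2  regs: r0:Add1,r1:Mul1,r2:6,r3:7,r4:6,r5:Add2
  c4: issue MUL r2<-Mul2  regs: r0:Add1,r1:Mul1,r2:Mul2,r3:7,r4:6,r5:Add2
  c5: CDB Add1=10; issue SUB r5<-Add1  regs: r0:10,r1:Mul1,r2:Mul2,r3:7,r4:6,r5:Add1
  c6: CDB Add2=-1  regs: r0:10,r1:Mul1,r2:Mul2,r3:7,r4:6,r5:Add1
  c7: CDB Mul1=36  regs: r0:10,r1:36,r2:Mul2,r3:7,r4:6,r5:Add1

STATUS = TAG Add1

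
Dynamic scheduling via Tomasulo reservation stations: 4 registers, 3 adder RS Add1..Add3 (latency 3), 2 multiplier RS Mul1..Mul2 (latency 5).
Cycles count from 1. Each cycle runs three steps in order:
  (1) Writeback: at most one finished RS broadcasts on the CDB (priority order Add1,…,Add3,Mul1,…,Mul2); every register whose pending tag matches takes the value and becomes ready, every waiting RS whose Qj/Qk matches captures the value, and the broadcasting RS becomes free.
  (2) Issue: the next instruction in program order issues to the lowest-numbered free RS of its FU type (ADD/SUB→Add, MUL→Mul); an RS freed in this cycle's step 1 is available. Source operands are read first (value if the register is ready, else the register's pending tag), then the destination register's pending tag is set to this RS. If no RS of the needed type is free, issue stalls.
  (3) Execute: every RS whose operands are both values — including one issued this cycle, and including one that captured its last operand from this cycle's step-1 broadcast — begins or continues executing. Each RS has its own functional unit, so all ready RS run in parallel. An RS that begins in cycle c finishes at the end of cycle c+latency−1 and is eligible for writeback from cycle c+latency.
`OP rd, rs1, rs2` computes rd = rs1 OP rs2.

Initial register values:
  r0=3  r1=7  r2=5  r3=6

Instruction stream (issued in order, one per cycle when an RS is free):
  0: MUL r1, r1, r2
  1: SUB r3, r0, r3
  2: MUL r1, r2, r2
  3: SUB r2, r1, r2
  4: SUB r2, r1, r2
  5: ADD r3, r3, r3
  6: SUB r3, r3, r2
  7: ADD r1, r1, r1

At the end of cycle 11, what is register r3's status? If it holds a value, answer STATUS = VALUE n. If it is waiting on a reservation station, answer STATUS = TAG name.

STATUS = TAG Add3

  c1: issue MUL r1<-Mul1  regs: r0:3,r1:Mul1,r2:5,r3:6
  c2: issue SUB r3<-Add1  regs: r0:3,r1:Mul1,r2:5,r3:Add1
  c3: issue MUL r1<-Mul2  regs: r0:3,r1:Mul2,r2:5,r3:Add1
  c4: issue SUB r2<-Add2  regs: r0:3,r1:Mul2,r2:Add2,r3:Add1
  c5: CDB Add1=-3; issue SUB r2<-Add1  regs: r0:3,r1:Mul2,r2:Add1,r3:-3
  c6: CDB Mul1=35; issue ADD r3<-Add3  regs: r0:3,r1:Mul2,r2:Add1,r3:Add3
  c7: stall  regs: r0:3,r1:Mul2,r2:Add1,r3:Add3
  c8: CDB Mul2=25; stall  regs: r0:3,r1:25,r2:Add1,r3:Add3
  c9: CDB Add3=-6; issue SUB r3<-Add3  regs: r0:3,r1:25,r2:Add1,r3:Add3
  c10: stall  regs: r0:3,r1:25,r2:Add1,r3:Add3
  c11: CDB Add2=20; issue ADD r1<-Add2  regs: r0:3,r1:Add2,r2:Add1,r3:Add3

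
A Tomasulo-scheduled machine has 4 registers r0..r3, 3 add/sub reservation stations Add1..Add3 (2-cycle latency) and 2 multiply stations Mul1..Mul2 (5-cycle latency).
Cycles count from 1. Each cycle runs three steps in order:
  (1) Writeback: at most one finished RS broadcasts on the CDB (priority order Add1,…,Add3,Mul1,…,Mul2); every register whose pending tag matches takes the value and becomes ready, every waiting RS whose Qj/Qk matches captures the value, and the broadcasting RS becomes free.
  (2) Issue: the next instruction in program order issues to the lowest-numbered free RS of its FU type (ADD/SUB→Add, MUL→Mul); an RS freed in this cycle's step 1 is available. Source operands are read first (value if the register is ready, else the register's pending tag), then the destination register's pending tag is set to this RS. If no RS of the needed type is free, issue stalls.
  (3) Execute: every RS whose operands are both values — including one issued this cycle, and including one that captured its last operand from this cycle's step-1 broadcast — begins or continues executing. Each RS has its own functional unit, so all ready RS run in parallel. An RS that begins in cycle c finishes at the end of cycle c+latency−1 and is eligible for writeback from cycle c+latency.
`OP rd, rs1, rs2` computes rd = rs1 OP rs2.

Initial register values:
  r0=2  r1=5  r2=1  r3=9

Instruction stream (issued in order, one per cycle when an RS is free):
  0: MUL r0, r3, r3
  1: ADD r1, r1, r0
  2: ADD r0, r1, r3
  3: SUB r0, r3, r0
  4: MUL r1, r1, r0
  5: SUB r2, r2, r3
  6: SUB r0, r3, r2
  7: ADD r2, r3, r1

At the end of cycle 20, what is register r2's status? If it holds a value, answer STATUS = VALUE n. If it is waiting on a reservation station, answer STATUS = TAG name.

STATUS = VALUE -7387

c1: issue MUL r0<-Mul1 | r0:Mul1,r1:5,r2:1,r3:9
c2: issue ADD r1<-Add1 | r0:Mul1,r1:Add1,r2:1,r3:9
c3: issue ADD r0<-Add2 | r0:Add2,r1:Add1,r2:1,r3:9
c4: issue SUB r0<-Add3 | r0:Add3,r1:Add1,r2:1,r3:9
c5: issue MUL r1<-Mul2 | r0:Add3,r1:Mul2,r2:1,r3:9
c6: CDB Mul1=81; stall | r0:Add3,r1:Mul2,r2:1,r3:9
c7: stall | r0:Add3,r1:Mul2,r2:1,r3:9
c8: CDB Add1=86; issue SUB r2<-Add1 | r0:Add3,r1:Mul2,r2:Add1,r3:9
c9: stall | r0:Add3,r1:Mul2,r2:Add1,r3:9
c10: CDB Add1=-8; issue SUB r0<-Add1 | r0:Add1,r1:Mul2,r2:-8,r3:9
c11: CDB Add2=95; issue ADD r2<-Add2 | r0:Add1,r1:Mul2,r2:Add2,r3:9
c12: CDB Add1=17 | r0:17,r1:Mul2,r2:Add2,r3:9
c13: CDB Add3=-86 | r0:17,r1:Mul2,r2:Add2,r3:9
c14: - | r0:17,r1:Mul2,r2:Add2,r3:9
c15: - | r0:17,r1:Mul2,r2:Add2,r3:9
c16: - | r0:17,r1:Mul2,r2:Add2,r3:9
c17: - | r0:17,r1:Mul2,r2:Add2,r3:9
c18: CDB Mul2=-7396 | r0:17,r1:-7396,r2:Add2,r3:9
c19: - | r0:17,r1:-7396,r2:Add2,r3:9
c20: CDB Add2=-7387 | r0:17,r1:-7396,r2:-7387,r3:9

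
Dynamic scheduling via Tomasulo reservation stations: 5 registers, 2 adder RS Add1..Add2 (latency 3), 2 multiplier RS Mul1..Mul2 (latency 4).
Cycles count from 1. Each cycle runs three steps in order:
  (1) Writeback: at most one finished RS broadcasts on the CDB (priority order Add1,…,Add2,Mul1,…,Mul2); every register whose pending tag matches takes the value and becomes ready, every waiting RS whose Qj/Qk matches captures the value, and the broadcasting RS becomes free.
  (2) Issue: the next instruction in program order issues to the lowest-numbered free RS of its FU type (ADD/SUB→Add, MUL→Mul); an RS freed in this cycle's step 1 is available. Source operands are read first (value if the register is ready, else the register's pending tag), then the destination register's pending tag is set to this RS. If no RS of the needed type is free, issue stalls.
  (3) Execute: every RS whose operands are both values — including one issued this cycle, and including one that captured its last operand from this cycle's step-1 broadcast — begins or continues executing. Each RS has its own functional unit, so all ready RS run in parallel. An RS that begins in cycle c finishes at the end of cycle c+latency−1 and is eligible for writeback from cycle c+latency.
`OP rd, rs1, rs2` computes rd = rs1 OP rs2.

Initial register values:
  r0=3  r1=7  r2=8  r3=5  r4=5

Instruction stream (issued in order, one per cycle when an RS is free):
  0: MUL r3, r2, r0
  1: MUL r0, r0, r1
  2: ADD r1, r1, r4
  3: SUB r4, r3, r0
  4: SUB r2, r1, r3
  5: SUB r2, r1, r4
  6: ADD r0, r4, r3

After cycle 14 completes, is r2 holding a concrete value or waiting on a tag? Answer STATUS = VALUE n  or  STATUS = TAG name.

  c1: issue MUL r3<-Mul1  regs: r0:3,r1:7,r2:8,r3:Mul1,r4:5
  c2: issue MUL r0<-Mul2  regs: r0:Mul2,r1:7,r2:8,r3:Mul1,r4:5
  c3: issue ADD r1<-Add1  regs: r0:Mul2,r1:Add1,r2:8,r3:Mul1,r4:5
  c4: issue SUB r4<-Add2  regs: r0:Mul2,r1:Add1,r2:8,r3:Mul1,r4:Add2
  c5: CDB Mul1=24; stall  regs: r0:Mul2,r1:Add1,r2:8,r3:24,r4:Add2
  c6: CDB Add1=12; issue SUB r2<-Add1  regs: r0:Mul2,r1:12,r2:Add1,r3:24,r4:Add2
  c7: CDB Mul2=21; stall  regs: r0:21,r1:12,r2:Add1,r3:24,r4:Add2
  c8: stall  regs: r0:21,r1:12,r2:Add1,r3:24,r4:Add2
  c9: CDB Add1=-12; issue SUB r2<-Add1  regs: r0:21,r1:12,r2:Add1,r3:24,r4:Add2
  c10: CDB Add2=3; issue ADD r0<-Add2  regs: r0:Add2,r1:12,r2:Add1,r3:24,r4:3
  c11: -  regs: r0:Add2,r1:12,r2:Add1,r3:24,r4:3
  c12: -  regs: r0:Add2,r1:12,r2:Add1,r3:24,r4:3
  c13: CDB Add1=9  regs: r0:Add2,r1:12,r2:9,r3:24,r4:3
  c14: CDB Add2=27  regs: r0:27,r1:12,r2:9,r3:24,r4:3

STATUS = VALUE 9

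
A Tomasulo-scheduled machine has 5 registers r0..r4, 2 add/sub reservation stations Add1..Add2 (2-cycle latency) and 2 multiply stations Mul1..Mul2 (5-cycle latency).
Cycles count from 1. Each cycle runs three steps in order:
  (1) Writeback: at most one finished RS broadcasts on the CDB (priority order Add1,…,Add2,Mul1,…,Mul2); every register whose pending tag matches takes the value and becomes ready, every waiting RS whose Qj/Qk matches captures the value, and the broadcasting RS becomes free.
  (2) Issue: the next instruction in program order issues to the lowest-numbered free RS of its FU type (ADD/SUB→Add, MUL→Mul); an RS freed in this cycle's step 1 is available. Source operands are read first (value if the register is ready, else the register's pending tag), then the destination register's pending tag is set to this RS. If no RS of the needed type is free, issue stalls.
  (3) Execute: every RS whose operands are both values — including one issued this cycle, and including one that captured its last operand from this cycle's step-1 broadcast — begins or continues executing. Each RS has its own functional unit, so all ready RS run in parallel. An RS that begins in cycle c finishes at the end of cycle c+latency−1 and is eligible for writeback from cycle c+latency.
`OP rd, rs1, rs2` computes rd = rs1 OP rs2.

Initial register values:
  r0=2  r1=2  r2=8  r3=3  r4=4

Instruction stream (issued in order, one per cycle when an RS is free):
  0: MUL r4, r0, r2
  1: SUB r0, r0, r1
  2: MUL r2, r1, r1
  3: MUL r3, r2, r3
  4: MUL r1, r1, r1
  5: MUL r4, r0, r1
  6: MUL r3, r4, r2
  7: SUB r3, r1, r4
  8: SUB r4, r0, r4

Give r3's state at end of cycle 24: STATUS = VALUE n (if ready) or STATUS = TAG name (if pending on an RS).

STATUS = VALUE 4

cycle 1: issue MUL r4<-Mul1 // r0:2,r1:2,r2:8,r3:3,r4:Mul1
cycle 2: issue SUB r0<-Add1 // r0:Add1,r1:2,r2:8,r3:3,r4:Mul1
cycle 3: issue MUL r2<-Mul2 // r0:Add1,r1:2,r2:Mul2,r3:3,r4:Mul1
cycle 4: CDB Add1=0; stall // r0:0,r1:2,r2:Mul2,r3:3,r4:Mul1
cycle 5: stall // r0:0,r1:2,r2:Mul2,r3:3,r4:Mul1
cycle 6: CDB Mul1=16; issue MUL r3<-Mul1 // r0:0,r1:2,r2:Mul2,r3:Mul1,r4:16
cycle 7: stall // r0:0,r1:2,r2:Mul2,r3:Mul1,r4:16
cycle 8: CDB Mul2=4; issue MUL r1<-Mul2 // r0:0,r1:Mul2,r2:4,r3:Mul1,r4:16
cycle 9: stall // r0:0,r1:Mul2,r2:4,r3:Mul1,r4:16
cycle 10: stall // r0:0,r1:Mul2,r2:4,r3:Mul1,r4:16
cycle 11: stall // r0:0,r1:Mul2,r2:4,r3:Mul1,r4:16
cycle 12: stall // r0:0,r1:Mul2,r2:4,r3:Mul1,r4:16
cycle 13: CDB Mul1=12; issue MUL r4<-Mul1 // r0:0,r1:Mul2,r2:4,r3:12,r4:Mul1
cycle 14: CDB Mul2=4; issue MUL r3<-Mul2 // r0:0,r1:4,r2:4,r3:Mul2,r4:Mul1
cycle 15: issue SUB r3<-Add1 // r0:0,r1:4,r2:4,r3:Add1,r4:Mul1
cycle 16: issue SUB r4<-Add2 // r0:0,r1:4,r2:4,r3:Add1,r4:Add2
cycle 17: - // r0:0,r1:4,r2:4,r3:Add1,r4:Add2
cycle 18: - // r0:0,r1:4,r2:4,r3:Add1,r4:Add2
cycle 19: CDB Mul1=0 // r0:0,r1:4,r2:4,r3:Add1,r4:Add2
cycle 20: - // r0:0,r1:4,r2:4,r3:Add1,r4:Add2
cycle 21: CDB Add1=4 // r0:0,r1:4,r2:4,r3:4,r4:Add2
cycle 22: CDB Add2=0 // r0:0,r1:4,r2:4,r3:4,r4:0
cycle 23: - // r0:0,r1:4,r2:4,r3:4,r4:0
cycle 24: CDB Mul2=0 // r0:0,r1:4,r2:4,r3:4,r4:0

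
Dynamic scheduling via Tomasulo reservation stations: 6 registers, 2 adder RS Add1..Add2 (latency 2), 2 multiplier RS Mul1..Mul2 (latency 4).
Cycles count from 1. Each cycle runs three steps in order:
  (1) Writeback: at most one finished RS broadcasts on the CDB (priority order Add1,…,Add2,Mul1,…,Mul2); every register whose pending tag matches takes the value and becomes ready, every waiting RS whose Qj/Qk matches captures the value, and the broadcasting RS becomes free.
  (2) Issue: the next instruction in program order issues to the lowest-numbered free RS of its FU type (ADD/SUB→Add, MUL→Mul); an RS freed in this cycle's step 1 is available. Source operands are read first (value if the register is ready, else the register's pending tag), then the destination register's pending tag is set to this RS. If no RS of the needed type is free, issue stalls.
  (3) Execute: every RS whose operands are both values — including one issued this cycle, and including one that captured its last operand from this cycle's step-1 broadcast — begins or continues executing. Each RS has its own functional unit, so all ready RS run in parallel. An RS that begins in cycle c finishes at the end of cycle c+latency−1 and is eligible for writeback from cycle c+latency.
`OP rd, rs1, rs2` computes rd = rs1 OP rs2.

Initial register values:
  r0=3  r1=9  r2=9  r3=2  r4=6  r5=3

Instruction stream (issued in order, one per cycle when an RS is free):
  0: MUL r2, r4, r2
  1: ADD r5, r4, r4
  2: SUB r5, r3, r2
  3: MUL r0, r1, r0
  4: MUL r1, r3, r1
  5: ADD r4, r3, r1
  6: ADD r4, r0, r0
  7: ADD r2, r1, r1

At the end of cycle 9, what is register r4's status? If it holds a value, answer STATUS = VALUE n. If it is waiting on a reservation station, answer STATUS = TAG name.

STATUS = TAG Add2

cycle 1: issue MUL r2<-Mul1 // r0:3,r1:9,r2:Mul1,r3:2,r4:6,r5:3
cycle 2: issue ADD r5<-Add1 // r0:3,r1:9,r2:Mul1,r3:2,r4:6,r5:Add1
cycle 3: issue SUB r5<-Add2 // r0:3,r1:9,r2:Mul1,r3:2,r4:6,r5:Add2
cycle 4: CDB Add1=12; issue MUL r0<-Mul2 // r0:Mul2,r1:9,r2:Mul1,r3:2,r4:6,r5:Add2
cycle 5: CDB Mul1=54; issue MUL r1<-Mul1 // r0:Mul2,r1:Mul1,r2:54,r3:2,r4:6,r5:Add2
cycle 6: issue ADD r4<-Add1 // r0:Mul2,r1:Mul1,r2:54,r3:2,r4:Add1,r5:Add2
cycle 7: CDB Add2=-52; issue ADD r4<-Add2 // r0:Mul2,r1:Mul1,r2:54,r3:2,r4:Add2,r5:-52
cycle 8: CDB Mul2=27; stall // r0:27,r1:Mul1,r2:54,r3:2,r4:Add2,r5:-52
cycle 9: CDB Mul1=18; stall // r0:27,r1:18,r2:54,r3:2,r4:Add2,r5:-52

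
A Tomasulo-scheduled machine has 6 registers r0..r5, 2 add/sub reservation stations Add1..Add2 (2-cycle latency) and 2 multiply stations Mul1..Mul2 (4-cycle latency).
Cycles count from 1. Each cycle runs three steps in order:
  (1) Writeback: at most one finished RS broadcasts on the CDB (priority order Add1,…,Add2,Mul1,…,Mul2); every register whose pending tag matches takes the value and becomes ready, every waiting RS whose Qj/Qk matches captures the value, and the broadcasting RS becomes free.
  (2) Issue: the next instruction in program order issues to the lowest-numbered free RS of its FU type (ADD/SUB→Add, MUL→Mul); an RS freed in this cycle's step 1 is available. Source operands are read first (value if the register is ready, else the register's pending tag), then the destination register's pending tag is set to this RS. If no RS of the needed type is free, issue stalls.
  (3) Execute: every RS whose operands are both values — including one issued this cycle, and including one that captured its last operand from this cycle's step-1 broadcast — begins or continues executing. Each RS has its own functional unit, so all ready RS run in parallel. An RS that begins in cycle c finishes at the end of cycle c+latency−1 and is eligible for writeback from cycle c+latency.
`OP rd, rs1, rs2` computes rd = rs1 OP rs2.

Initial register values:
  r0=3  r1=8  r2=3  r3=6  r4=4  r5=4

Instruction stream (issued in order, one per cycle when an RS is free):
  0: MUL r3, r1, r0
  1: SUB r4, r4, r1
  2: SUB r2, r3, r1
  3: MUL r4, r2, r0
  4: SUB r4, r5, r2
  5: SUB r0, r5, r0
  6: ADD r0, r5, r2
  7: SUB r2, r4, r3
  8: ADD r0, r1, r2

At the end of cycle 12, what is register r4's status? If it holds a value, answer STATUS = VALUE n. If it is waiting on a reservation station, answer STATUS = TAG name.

cycle 1: issue MUL r3<-Mul1 // r0:3,r1:8,r2:3,r3:Mul1,r4:4,r5:4
cycle 2: issue SUB r4<-Add1 // r0:3,r1:8,r2:3,r3:Mul1,r4:Add1,r5:4
cycle 3: issue SUB r2<-Add2 // r0:3,r1:8,r2:Add2,r3:Mul1,r4:Add1,r5:4
cycle 4: CDB Add1=-4; issue MUL r4<-Mul2 // r0:3,r1:8,r2:Add2,r3:Mul1,r4:Mul2,r5:4
cycle 5: CDB Mul1=24; issue SUB r4<-Add1 // r0:3,r1:8,r2:Add2,r3:24,r4:Add1,r5:4
cycle 6: stall // r0:3,r1:8,r2:Add2,r3:24,r4:Add1,r5:4
cycle 7: CDB Add2=16; issue SUB r0<-Add2 // r0:Add2,r1:8,r2:16,r3:24,r4:Add1,r5:4
cycle 8: stall // r0:Add2,r1:8,r2:16,r3:24,r4:Add1,r5:4
cycle 9: CDB Add1=-12; issue ADD r0<-Add1 // r0:Add1,r1:8,r2:16,r3:24,r4:-12,r5:4
cycle 10: CDB Add2=1; issue SUB r2<-Add2 // r0:Add1,r1:8,r2:Add2,r3:24,r4:-12,r5:4
cycle 11: CDB Add1=20; issue ADD r0<-Add1 // r0:Add1,r1:8,r2:Add2,r3:24,r4:-12,r5:4
cycle 12: CDB Add2=-36 // r0:Add1,r1:8,r2:-36,r3:24,r4:-12,r5:4

STATUS = VALUE -12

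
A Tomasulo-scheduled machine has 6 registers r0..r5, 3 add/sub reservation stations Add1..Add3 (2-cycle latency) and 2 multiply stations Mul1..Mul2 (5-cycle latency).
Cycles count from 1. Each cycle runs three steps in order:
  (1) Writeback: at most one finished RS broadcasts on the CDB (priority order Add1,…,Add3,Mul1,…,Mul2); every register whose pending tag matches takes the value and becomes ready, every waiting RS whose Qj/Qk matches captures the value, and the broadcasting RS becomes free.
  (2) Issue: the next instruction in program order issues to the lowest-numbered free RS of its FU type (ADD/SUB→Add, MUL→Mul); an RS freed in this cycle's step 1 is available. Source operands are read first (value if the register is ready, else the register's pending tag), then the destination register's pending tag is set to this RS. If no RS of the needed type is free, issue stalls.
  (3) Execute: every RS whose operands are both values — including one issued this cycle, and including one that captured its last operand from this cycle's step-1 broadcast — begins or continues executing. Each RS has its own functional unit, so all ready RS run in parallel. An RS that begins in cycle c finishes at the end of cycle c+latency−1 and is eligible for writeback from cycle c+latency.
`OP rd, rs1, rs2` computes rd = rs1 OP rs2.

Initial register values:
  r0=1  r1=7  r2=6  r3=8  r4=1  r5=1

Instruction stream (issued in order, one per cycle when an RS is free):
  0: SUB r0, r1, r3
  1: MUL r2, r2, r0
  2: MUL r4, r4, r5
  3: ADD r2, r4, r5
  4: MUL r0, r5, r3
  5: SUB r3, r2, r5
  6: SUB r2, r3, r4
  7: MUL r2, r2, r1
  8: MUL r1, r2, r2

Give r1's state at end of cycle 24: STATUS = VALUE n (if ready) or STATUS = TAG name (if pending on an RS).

STATUS = TAG Mul1

c1: issue SUB r0<-Add1 | r0:Add1,r1:7,r2:6,r3:8,r4:1,r5:1
c2: issue MUL r2<-Mul1 | r0:Add1,r1:7,r2:Mul1,r3:8,r4:1,r5:1
c3: CDB Add1=-1; issue MUL r4<-Mul2 | r0:-1,r1:7,r2:Mul1,r3:8,r4:Mul2,r5:1
c4: issue ADD r2<-Add1 | r0:-1,r1:7,r2:Add1,r3:8,r4:Mul2,r5:1
c5: stall | r0:-1,r1:7,r2:Add1,r3:8,r4:Mul2,r5:1
c6: stall | r0:-1,r1:7,r2:Add1,r3:8,r4:Mul2,r5:1
c7: stall | r0:-1,r1:7,r2:Add1,r3:8,r4:Mul2,r5:1
c8: CDB Mul1=-6; issue MUL r0<-Mul1 | r0:Mul1,r1:7,r2:Add1,r3:8,r4:Mul2,r5:1
c9: CDB Mul2=1; issue SUB r3<-Add2 | r0:Mul1,r1:7,r2:Add1,r3:Add2,r4:1,r5:1
c10: issue SUB r2<-Add3 | r0:Mul1,r1:7,r2:Add3,r3:Add2,r4:1,r5:1
c11: CDB Add1=2; issue MUL r2<-Mul2 | r0:Mul1,r1:7,r2:Mul2,r3:Add2,r4:1,r5:1
c12: stall | r0:Mul1,r1:7,r2:Mul2,r3:Add2,r4:1,r5:1
c13: CDB Add2=1; stall | r0:Mul1,r1:7,r2:Mul2,r3:1,r4:1,r5:1
c14: CDB Mul1=8; issue MUL r1<-Mul1 | r0:8,r1:Mul1,r2:Mul2,r3:1,r4:1,r5:1
c15: CDB Add3=0 | r0:8,r1:Mul1,r2:Mul2,r3:1,r4:1,r5:1
c16: - | r0:8,r1:Mul1,r2:Mul2,r3:1,r4:1,r5:1
c17: - | r0:8,r1:Mul1,r2:Mul2,r3:1,r4:1,r5:1
c18: - | r0:8,r1:Mul1,r2:Mul2,r3:1,r4:1,r5:1
c19: - | r0:8,r1:Mul1,r2:Mul2,r3:1,r4:1,r5:1
c20: CDB Mul2=0 | r0:8,r1:Mul1,r2:0,r3:1,r4:1,r5:1
c21: - | r0:8,r1:Mul1,r2:0,r3:1,r4:1,r5:1
c22: - | r0:8,r1:Mul1,r2:0,r3:1,r4:1,r5:1
c23: - | r0:8,r1:Mul1,r2:0,r3:1,r4:1,r5:1
c24: - | r0:8,r1:Mul1,r2:0,r3:1,r4:1,r5:1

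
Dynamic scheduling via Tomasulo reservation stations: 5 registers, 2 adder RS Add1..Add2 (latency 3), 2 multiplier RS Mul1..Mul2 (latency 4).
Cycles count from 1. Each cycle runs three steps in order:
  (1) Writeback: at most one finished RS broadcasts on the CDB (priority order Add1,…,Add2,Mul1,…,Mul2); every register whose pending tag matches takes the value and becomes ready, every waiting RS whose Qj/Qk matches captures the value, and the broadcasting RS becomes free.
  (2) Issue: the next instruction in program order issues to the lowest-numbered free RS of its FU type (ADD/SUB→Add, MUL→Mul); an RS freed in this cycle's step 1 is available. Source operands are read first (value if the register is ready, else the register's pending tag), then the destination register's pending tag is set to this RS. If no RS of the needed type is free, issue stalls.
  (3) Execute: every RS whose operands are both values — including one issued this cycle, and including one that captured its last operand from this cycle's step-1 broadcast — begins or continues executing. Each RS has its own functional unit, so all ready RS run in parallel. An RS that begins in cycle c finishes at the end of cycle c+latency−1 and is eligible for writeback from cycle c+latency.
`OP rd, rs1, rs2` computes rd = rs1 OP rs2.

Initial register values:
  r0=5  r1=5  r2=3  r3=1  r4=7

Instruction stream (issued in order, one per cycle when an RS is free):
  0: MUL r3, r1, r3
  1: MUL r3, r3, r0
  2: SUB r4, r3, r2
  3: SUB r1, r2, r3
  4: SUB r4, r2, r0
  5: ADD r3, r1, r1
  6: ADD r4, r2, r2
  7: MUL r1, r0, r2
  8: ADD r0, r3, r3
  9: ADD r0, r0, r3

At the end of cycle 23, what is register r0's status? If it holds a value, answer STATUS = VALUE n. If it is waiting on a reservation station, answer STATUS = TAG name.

cycle 1: issue MUL r3<-Mul1 // r0:5,r1:5,r2:3,r3:Mul1,r4:7
cycle 2: issue MUL r3<-Mul2 // r0:5,r1:5,r2:3,r3:Mul2,r4:7
cycle 3: issue SUB r4<-Add1 // r0:5,r1:5,r2:3,r3:Mul2,r4:Add1
cycle 4: issue SUB r1<-Add2 // r0:5,r1:Add2,r2:3,r3:Mul2,r4:Add1
cycle 5: CDB Mul1=5; stall // r0:5,r1:Add2,r2:3,r3:Mul2,r4:Add1
cycle 6: stall // r0:5,r1:Add2,r2:3,r3:Mul2,r4:Add1
cycle 7: stall // r0:5,r1:Add2,r2:3,r3:Mul2,r4:Add1
cycle 8: stall // r0:5,r1:Add2,r2:3,r3:Mul2,r4:Add1
cycle 9: CDB Mul2=25; stall // r0:5,r1:Add2,r2:3,r3:25,r4:Add1
cycle 10: stall // r0:5,r1:Add2,r2:3,r3:25,r4:Add1
cycle 11: stall // r0:5,r1:Add2,r2:3,r3:25,r4:Add1
cycle 12: CDB Add1=22; issue SUB r4<-Add1 // r0:5,r1:Add2,r2:3,r3:25,r4:Add1
cycle 13: CDB Add2=-22; issue ADD r3<-Add2 // r0:5,r1:-22,r2:3,r3:Add2,r4:Add1
cycle 14: stall // r0:5,r1:-22,r2:3,r3:Add2,r4:Add1
cycle 15: CDB Add1=-2; issue ADD r4<-Add1 // r0:5,r1:-22,r2:3,r3:Add2,r4:Add1
cycle 16: CDB Add2=-44; issue MUL r1<-Mul1 // r0:5,r1:Mul1,r2:3,r3:-44,r4:Add1
cycle 17: issue ADD r0<-Add2 // r0:Add2,r1:Mul1,r2:3,r3:-44,r4:Add1
cycle 18: CDB Add1=6; issue ADD r0<-Add1 // r0:Add1,r1:Mul1,r2:3,r3:-44,r4:6
cycle 19: - // r0:Add1,r1:Mul1,r2:3,r3:-44,r4:6
cycle 20: CDB Add2=-88 // r0:Add1,r1:Mul1,r2:3,r3:-44,r4:6
cycle 21: CDB Mul1=15 // r0:Add1,r1:15,r2:3,r3:-44,r4:6
cycle 22: - // r0:Add1,r1:15,r2:3,r3:-44,r4:6
cycle 23: CDB Add1=-132 // r0:-132,r1:15,r2:3,r3:-44,r4:6

STATUS = VALUE -132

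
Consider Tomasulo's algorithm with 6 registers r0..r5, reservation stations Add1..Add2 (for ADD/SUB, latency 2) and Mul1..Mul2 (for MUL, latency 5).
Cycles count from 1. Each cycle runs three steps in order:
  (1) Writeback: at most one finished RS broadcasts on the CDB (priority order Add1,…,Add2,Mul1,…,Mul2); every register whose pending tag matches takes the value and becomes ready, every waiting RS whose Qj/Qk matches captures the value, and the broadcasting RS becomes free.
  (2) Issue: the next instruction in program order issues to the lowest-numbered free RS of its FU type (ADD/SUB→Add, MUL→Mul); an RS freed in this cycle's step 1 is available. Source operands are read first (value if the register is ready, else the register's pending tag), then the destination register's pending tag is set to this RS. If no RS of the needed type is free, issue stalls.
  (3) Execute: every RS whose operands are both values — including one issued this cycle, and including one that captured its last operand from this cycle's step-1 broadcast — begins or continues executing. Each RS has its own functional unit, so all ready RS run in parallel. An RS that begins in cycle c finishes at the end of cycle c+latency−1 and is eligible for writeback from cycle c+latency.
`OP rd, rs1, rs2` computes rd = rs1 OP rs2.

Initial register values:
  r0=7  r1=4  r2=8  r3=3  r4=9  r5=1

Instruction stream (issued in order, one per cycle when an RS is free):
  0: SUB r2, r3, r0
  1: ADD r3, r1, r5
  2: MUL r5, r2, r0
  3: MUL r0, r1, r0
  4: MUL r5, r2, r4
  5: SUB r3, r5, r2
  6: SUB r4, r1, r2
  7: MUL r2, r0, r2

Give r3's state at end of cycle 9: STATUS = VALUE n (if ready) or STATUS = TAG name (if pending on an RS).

STATUS = TAG Add1

c1: issue SUB r2<-Add1 | r0:7,r1:4,r2:Add1,r3:3,r4:9,r5:1
c2: issue ADD r3<-Add2 | r0:7,r1:4,r2:Add1,r3:Add2,r4:9,r5:1
c3: CDB Add1=-4; issue MUL r5<-Mul1 | r0:7,r1:4,r2:-4,r3:Add2,r4:9,r5:Mul1
c4: CDB Add2=5; issue MUL r0<-Mul2 | r0:Mul2,r1:4,r2:-4,r3:5,r4:9,r5:Mul1
c5: stall | r0:Mul2,r1:4,r2:-4,r3:5,r4:9,r5:Mul1
c6: stall | r0:Mul2,r1:4,r2:-4,r3:5,r4:9,r5:Mul1
c7: stall | r0:Mul2,r1:4,r2:-4,r3:5,r4:9,r5:Mul1
c8: CDB Mul1=-28; issue MUL r5<-Mul1 | r0:Mul2,r1:4,r2:-4,r3:5,r4:9,r5:Mul1
c9: CDB Mul2=28; issue SUB r3<-Add1 | r0:28,r1:4,r2:-4,r3:Add1,r4:9,r5:Mul1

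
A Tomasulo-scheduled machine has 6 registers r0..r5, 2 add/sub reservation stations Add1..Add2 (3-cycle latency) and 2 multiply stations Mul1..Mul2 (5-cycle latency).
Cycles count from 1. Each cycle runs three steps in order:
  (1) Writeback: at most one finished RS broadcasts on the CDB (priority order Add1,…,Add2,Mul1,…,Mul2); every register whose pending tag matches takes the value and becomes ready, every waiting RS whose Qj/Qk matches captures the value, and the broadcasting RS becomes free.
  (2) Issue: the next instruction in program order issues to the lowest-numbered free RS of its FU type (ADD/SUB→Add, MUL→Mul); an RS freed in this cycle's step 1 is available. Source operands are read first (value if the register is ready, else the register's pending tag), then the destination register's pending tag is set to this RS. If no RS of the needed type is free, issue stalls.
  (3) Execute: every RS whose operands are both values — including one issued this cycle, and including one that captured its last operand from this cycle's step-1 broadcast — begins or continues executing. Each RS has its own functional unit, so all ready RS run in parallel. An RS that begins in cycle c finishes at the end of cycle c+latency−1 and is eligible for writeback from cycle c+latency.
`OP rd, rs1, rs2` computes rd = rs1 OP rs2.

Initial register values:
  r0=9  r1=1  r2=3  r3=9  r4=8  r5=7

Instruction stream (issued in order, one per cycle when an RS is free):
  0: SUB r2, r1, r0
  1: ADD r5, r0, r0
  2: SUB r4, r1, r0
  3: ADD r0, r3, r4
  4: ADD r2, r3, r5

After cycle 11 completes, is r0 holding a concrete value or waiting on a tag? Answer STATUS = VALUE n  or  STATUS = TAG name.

STATUS = VALUE 1

cycle 1: issue SUB r2<-Add1 // r0:9,r1:1,r2:Add1,r3:9,r4:8,r5:7
cycle 2: issue ADD r5<-Add2 // r0:9,r1:1,r2:Add1,r3:9,r4:8,r5:Add2
cycle 3: stall // r0:9,r1:1,r2:Add1,r3:9,r4:8,r5:Add2
cycle 4: CDB Add1=-8; issue SUB r4<-Add1 // r0:9,r1:1,r2:-8,r3:9,r4:Add1,r5:Add2
cycle 5: CDB Add2=18; issue ADD r0<-Add2 // r0:Add2,r1:1,r2:-8,r3:9,r4:Add1,r5:18
cycle 6: stall // r0:Add2,r1:1,r2:-8,r3:9,r4:Add1,r5:18
cycle 7: CDB Add1=-8; issue ADD r2<-Add1 // r0:Add2,r1:1,r2:Add1,r3:9,r4:-8,r5:18
cycle 8: - // r0:Add2,r1:1,r2:Add1,r3:9,r4:-8,r5:18
cycle 9: - // r0:Add2,r1:1,r2:Add1,r3:9,r4:-8,r5:18
cycle 10: CDB Add1=27 // r0:Add2,r1:1,r2:27,r3:9,r4:-8,r5:18
cycle 11: CDB Add2=1 // r0:1,r1:1,r2:27,r3:9,r4:-8,r5:18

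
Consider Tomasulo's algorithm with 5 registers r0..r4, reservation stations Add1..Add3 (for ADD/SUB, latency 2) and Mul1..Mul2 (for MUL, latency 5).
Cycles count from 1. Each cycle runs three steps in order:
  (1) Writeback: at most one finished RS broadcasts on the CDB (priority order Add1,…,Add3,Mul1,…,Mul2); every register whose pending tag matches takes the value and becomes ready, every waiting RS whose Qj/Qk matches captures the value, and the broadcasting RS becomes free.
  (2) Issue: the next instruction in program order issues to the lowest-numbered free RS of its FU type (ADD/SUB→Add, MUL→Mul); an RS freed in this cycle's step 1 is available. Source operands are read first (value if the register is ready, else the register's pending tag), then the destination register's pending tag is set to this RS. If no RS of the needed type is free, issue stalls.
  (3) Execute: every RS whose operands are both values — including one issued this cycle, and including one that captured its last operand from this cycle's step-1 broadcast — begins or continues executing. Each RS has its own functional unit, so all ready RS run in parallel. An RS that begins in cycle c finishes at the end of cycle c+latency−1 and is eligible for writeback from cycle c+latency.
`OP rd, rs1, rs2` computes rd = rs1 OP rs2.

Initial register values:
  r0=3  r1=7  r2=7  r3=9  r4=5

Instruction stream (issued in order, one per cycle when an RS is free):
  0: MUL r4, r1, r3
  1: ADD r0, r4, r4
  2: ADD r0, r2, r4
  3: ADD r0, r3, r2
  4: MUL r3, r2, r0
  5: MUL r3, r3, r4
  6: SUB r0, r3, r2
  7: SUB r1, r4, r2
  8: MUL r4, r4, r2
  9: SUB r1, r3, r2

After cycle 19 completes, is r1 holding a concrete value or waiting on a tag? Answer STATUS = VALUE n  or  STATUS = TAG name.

STATUS = VALUE 7049

  c1: issue MUL r4<-Mul1  regs: r0:3,r1:7,r2:7,r3:9,r4:Mul1
  c2: issue ADD r0<-Add1  regs: r0:Add1,r1:7,r2:7,r3:9,r4:Mul1
  c3: issue ADD r0<-Add2  regs: r0:Add2,r1:7,r2:7,r3:9,r4:Mul1
  c4: issue ADD r0<-Add3  regs: r0:Add3,r1:7,r2:7,r3:9,r4:Mul1
  c5: issue MUL r3<-Mul2  regs: r0:Add3,r1:7,r2:7,r3:Mul2,r4:Mul1
  c6: CDB Add3=16; stall  regs: r0:16,r1:7,r2:7,r3:Mul2,r4:Mul1
  c7: CDB Mul1=63; issue MUL r3<-Mul1  regs: r0:16,r1:7,r2:7,r3:Mul1,r4:63
  c8: issue SUB r0<-Add3  regs: r0:Add3,r1:7,r2:7,r3:Mul1,r4:63
  c9: CDB Add1=126; issue SUB r1<-Add1  regs: r0:Add3,r1:Add1,r2:7,r3:Mul1,r4:63
  c10: CDB Add2=70; stall  regs: r0:Add3,r1:Add1,r2:7,r3:Mul1,r4:63
  c11: CDB Add1=56; stall  regs: r0:Add3,r1:56,r2:7,r3:Mul1,r4:63
  c12: CDB Mul2=112; issue MUL r4<-Mul2  regs: r0:Add3,r1:56,r2:7,r3:Mul1,r4:Mul2
  c13: issue SUB r1<-Add1  regs: r0:Add3,r1:Add1,r2:7,r3:Mul1,r4:Mul2
  c14: -  regs: r0:Add3,r1:Add1,r2:7,r3:Mul1,r4:Mul2
  c15: -  regs: r0:Add3,r1:Add1,r2:7,r3:Mul1,r4:Mul2
  c16: -  regs: r0:Add3,r1:Add1,r2:7,r3:Mul1,r4:Mul2
  c17: CDB Mul1=7056  regs: r0:Add3,r1:Add1,r2:7,r3:7056,r4:Mul2
  c18: CDB Mul2=441  regs: r0:Add3,r1:Add1,r2:7,r3:7056,r4:441
  c19: CDB Add1=7049  regs: r0:Add3,r1:7049,r2:7,r3:7056,r4:441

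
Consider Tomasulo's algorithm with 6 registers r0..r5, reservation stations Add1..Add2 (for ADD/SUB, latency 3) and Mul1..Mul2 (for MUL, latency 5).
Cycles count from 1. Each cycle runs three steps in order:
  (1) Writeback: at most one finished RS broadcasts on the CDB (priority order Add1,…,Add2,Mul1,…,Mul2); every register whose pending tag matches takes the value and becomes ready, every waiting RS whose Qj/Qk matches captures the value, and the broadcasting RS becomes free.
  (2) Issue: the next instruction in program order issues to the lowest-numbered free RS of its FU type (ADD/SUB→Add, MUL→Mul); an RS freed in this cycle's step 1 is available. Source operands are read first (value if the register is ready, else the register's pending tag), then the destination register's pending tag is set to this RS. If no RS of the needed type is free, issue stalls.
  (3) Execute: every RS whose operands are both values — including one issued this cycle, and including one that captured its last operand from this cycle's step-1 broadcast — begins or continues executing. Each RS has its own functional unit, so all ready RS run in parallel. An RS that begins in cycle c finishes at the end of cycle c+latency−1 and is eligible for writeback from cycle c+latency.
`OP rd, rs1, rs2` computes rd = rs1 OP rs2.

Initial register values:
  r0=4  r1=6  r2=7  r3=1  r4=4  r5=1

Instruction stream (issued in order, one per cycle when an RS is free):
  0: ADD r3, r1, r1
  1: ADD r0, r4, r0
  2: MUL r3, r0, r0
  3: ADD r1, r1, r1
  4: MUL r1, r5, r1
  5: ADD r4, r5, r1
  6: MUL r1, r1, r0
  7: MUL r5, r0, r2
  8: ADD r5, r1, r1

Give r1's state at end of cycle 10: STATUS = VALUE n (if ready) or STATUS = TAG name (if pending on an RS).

STATUS = TAG Mul1

c1: issue ADD r3<-Add1 | r0:4,r1:6,r2:7,r3:Add1,r4:4,r5:1
c2: issue ADD r0<-Add2 | r0:Add2,r1:6,r2:7,r3:Add1,r4:4,r5:1
c3: issue MUL r3<-Mul1 | r0:Add2,r1:6,r2:7,r3:Mul1,r4:4,r5:1
c4: CDB Add1=12; issue ADD r1<-Add1 | r0:Add2,r1:Add1,r2:7,r3:Mul1,r4:4,r5:1
c5: CDB Add2=8; issue MUL r1<-Mul2 | r0:8,r1:Mul2,r2:7,r3:Mul1,r4:4,r5:1
c6: issue ADD r4<-Add2 | r0:8,r1:Mul2,r2:7,r3:Mul1,r4:Add2,r5:1
c7: CDB Add1=12; stall | r0:8,r1:Mul2,r2:7,r3:Mul1,r4:Add2,r5:1
c8: stall | r0:8,r1:Mul2,r2:7,r3:Mul1,r4:Add2,r5:1
c9: stall | r0:8,r1:Mul2,r2:7,r3:Mul1,r4:Add2,r5:1
c10: CDB Mul1=64; issue MUL r1<-Mul1 | r0:8,r1:Mul1,r2:7,r3:64,r4:Add2,r5:1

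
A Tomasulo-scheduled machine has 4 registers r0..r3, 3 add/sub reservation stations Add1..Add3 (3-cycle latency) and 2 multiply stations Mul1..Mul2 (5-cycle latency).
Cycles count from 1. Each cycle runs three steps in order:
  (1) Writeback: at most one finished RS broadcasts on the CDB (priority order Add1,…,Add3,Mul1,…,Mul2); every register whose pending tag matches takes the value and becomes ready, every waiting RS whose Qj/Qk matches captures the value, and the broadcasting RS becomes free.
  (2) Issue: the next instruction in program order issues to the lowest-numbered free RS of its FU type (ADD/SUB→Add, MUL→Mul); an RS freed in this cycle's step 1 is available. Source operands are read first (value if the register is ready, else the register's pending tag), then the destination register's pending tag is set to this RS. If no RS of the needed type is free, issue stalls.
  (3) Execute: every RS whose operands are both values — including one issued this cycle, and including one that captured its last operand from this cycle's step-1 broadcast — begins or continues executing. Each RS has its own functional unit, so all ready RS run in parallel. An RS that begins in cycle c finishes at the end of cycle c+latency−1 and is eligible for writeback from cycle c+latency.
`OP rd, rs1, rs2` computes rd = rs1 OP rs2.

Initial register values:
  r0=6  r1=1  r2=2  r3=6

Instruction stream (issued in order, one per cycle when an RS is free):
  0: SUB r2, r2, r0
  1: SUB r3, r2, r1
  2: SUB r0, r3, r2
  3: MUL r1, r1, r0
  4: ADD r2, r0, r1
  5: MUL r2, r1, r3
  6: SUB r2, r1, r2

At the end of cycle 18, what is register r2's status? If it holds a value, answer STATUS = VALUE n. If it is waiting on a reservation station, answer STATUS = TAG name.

STATUS = TAG Add2

  c1: issue SUB r2<-Add1  regs: r0:6,r1:1,r2:Add1,r3:6
  c2: issue SUB r3<-Add2  regs: r0:6,r1:1,r2:Add1,r3:Add2
  c3: issue SUB r0<-Add3  regs: r0:Add3,r1:1,r2:Add1,r3:Add2
  c4: CDB Add1=-4; issue MUL r1<-Mul1  regs: r0:Add3,r1:Mul1,r2:-4,r3:Add2
  c5: issue ADD r2<-Add1  regs: r0:Add3,r1:Mul1,r2:Add1,r3:Add2
  c6: issue MUL r2<-Mul2  regs: r0:Add3,r1:Mul1,r2:Mul2,r3:Add2
  c7: CDB Add2=-5; issue SUB r2<-Add2  regs: r0:Add3,r1:Mul1,r2:Add2,r3:-5
  c8: -  regs: r0:Add3,r1:Mul1,r2:Add2,r3:-5
  c9: -  regs: r0:Add3,r1:Mul1,r2:Add2,r3:-5
  c10: CDB Add3=-1  regs: r0:-1,r1:Mul1,r2:Add2,r3:-5
  c11: -  regs: r0:-1,r1:Mul1,r2:Add2,r3:-5
  c12: -  regs: r0:-1,r1:Mul1,r2:Add2,r3:-5
  c13: -  regs: r0:-1,r1:Mul1,r2:Add2,r3:-5
  c14: -  regs: r0:-1,r1:Mul1,r2:Add2,r3:-5
  c15: CDB Mul1=-1  regs: r0:-1,r1:-1,r2:Add2,r3:-5
  c16: -  regs: r0:-1,r1:-1,r2:Add2,r3:-5
  c17: -  regs: r0:-1,r1:-1,r2:Add2,r3:-5
  c18: CDB Add1=-2  regs: r0:-1,r1:-1,r2:Add2,r3:-5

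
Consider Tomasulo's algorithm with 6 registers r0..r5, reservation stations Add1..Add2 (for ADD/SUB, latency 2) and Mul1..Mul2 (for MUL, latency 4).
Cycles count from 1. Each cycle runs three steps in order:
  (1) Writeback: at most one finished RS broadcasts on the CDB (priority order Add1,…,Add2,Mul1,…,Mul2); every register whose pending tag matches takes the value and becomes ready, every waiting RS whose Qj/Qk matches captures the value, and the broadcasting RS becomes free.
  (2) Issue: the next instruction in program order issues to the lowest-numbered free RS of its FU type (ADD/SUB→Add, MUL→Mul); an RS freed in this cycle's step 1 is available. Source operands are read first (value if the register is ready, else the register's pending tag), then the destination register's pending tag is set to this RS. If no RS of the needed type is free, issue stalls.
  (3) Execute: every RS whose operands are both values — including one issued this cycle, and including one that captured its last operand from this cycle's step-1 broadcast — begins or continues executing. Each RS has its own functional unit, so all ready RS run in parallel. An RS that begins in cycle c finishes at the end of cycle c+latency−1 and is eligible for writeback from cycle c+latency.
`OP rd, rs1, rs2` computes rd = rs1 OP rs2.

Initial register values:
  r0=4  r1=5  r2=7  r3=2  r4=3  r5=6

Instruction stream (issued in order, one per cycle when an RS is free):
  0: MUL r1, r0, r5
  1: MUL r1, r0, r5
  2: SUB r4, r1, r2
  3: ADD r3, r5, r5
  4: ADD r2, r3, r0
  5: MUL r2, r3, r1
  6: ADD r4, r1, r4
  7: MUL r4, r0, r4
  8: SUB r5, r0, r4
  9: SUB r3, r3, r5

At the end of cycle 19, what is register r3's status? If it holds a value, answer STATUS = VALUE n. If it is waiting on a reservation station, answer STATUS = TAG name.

STATUS = VALUE 172

  c1: issue MUL r1<-Mul1  regs: r0:4,r1:Mul1,r2:7,r3:2,r4:3,r5:6
  c2: issue MUL r1<-Mul2  regs: r0:4,r1:Mul2,r2:7,r3:2,r4:3,r5:6
  c3: issue SUB r4<-Add1  regs: r0:4,r1:Mul2,r2:7,r3:2,r4:Add1,r5:6
  c4: issue ADD r3<-Add2  regs: r0:4,r1:Mul2,r2:7,r3:Add2,r4:Add1,r5:6
  c5: CDB Mul1=24; stall  regs: r0:4,r1:Mul2,r2:7,r3:Add2,r4:Add1,r5:6
  c6: CDB Add2=12; issue ADD r2<-Add2  regs: r0:4,r1:Mul2,r2:Add2,r3:12,r4:Add1,r5:6
  c7: CDB Mul2=24; issue MUL r2<-Mul1  regs: r0:4,r1:24,r2:Mul1,r3:12,r4:Add1,r5:6
  c8: CDB Add2=16; issue ADD r4<-Add2  regs: r0:4,r1:24,r2:Mul1,r3:12,r4:Add2,r5:6
  c9: CDB Add1=17; issue MUL r4<-Mul2  regs: r0:4,r1:24,r2:Mul1,r3:12,r4:Mul2,r5:6
  c10: issue SUB r5<-Add1  regs: r0:4,r1:24,r2:Mul1,r3:12,r4:Mul2,r5:Add1
  c11: CDB Add2=41; issue SUB r3<-Add2  regs: r0:4,r1:24,r2:Mul1,r3:Add2,r4:Mul2,r5:Add1
  c12: CDB Mul1=288  regs: r0:4,r1:24,r2:288,r3:Add2,r4:Mul2,r5:Add1
  c13: -  regs: r0:4,r1:24,r2:288,r3:Add2,r4:Mul2,r5:Add1
  c14: -  regs: r0:4,r1:24,r2:288,r3:Add2,r4:Mul2,r5:Add1
  c15: CDB Mul2=164  regs: r0:4,r1:24,r2:288,r3:Add2,r4:164,r5:Add1
  c16: -  regs: r0:4,r1:24,r2:288,r3:Add2,r4:164,r5:Add1
  c17: CDB Add1=-160  regs: r0:4,r1:24,r2:288,r3:Add2,r4:164,r5:-160
  c18: -  regs: r0:4,r1:24,r2:288,r3:Add2,r4:164,r5:-160
  c19: CDB Add2=172  regs: r0:4,r1:24,r2:288,r3:172,r4:164,r5:-160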